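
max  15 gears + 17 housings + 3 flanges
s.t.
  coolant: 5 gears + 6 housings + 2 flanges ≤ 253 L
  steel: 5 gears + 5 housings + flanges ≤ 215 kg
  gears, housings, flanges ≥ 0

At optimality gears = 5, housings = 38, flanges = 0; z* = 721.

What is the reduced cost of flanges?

-2

At the optimum: coolant uses 253 of 253 (binding); steel uses 215 of 215 (binding).
From A_Bᵀ y = c: 5·y_coolant + 5·y_steel = 15; 6·y_coolant + 5·y_steel = 17.
Solving: y_coolant = 2, y_steel = 1.
Reduced cost of flanges: c₃ − yᵀa₃ = 3 − (2·2 + 1·1) = 3 − 5 = -2.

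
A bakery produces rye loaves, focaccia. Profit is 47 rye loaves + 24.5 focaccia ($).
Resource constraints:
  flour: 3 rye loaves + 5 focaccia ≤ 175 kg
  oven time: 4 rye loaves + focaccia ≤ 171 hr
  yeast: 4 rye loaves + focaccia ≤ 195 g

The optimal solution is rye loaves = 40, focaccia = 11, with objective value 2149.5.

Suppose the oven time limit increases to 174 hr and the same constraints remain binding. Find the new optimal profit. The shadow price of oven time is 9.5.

2178

Δb = 3, so new z* = 2149.5 + (9.5)·(3) = 2149.5 + 28.5 = 2178.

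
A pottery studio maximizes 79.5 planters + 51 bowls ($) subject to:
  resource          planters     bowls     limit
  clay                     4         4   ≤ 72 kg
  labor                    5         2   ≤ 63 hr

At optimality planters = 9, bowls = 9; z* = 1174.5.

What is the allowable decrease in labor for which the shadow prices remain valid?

27

Binding constraints: clay, labor. The basis is B = [[4,4],[5,2]] with det -12.
Per unit decrease in labor, x* moves by d = (-0.3333, 0.3333).
The basis stays optimal until planters reaches 0; allowable decrease = 27 hr.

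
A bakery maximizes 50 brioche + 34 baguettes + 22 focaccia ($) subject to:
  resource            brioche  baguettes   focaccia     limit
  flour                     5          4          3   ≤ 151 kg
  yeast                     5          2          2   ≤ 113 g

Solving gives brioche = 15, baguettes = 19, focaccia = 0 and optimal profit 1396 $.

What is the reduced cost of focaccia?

-5

Both flour and yeast are binding at x*.
The binding rows give the dual system: 5·y_flour + 5·y_yeast = 50 and 4·y_flour + 2·y_yeast = 34.
Solving: y_flour = 7, y_yeast = 3.
Reduced cost of focaccia: c₃ − yᵀa₃ = 22 − (7·3 + 3·2) = 22 − 27 = -5.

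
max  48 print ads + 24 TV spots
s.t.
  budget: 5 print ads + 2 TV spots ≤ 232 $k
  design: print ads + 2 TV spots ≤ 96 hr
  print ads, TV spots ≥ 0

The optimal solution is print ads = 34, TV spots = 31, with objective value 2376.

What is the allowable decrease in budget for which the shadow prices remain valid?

136

Binding constraints: budget, design. The basis is B = [[5,2],[1,2]] with det 8.
Per unit decrease in budget, x* moves by d = (-0.25, 0.125).
The basis stays optimal until print ads reaches 0; allowable decrease = 136 $k.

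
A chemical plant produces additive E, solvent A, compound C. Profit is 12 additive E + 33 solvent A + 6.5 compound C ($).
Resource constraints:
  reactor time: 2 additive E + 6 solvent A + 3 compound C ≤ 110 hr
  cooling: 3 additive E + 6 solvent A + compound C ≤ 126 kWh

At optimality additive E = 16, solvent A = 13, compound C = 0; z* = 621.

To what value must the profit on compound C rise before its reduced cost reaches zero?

Check each constraint at x*: reactor time 110/110 (tight); cooling 126/126 (tight).
Dual feasibility on the basic columns requires 2·y_reactor time + 3·y_cooling = 12, 6·y_reactor time + 6·y_cooling = 33.
This yields shadow prices y_reactor time = 4.5, y_cooling = 1.
compound C enters the basis when its profit ≥ yᵀa₃ = 4.5·3 + 1·1 = 14.5.

14.5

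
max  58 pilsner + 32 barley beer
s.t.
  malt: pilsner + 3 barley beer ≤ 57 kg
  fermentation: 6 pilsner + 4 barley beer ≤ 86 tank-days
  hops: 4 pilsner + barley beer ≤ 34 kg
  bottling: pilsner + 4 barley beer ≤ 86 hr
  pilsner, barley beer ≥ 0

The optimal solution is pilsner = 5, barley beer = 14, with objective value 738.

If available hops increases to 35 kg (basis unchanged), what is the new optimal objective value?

At the optimum: malt uses 47 of 57 (slack = 10); fermentation uses 86 of 86 (binding); hops uses 34 of 34 (binding); bottling uses 61 of 86 (slack = 25).
Slack constraints have shadow price 0 (complementary slackness).
From A_Bᵀ y = c: 6·y_fermentation + 4·y_hops = 58; 4·y_fermentation + 1·y_hops = 32.
Solving: y_fermentation = 7, y_hops = 4.
Δz = y_hops·Δb = 4 × (1) = 4, so new z* = 738 + 4 = 742.

742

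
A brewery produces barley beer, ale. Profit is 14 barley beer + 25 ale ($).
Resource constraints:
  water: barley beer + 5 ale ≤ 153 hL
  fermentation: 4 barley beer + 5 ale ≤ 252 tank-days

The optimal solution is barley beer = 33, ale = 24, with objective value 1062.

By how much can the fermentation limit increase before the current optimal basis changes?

Binding constraints: water, fermentation. The basis is B = [[1,5],[4,5]] with det -15.
Per unit increase in fermentation, x* moves by d = (0.3333, -0.0667).
The basis stays optimal until ale reaches 0; allowable increase = 360 tank-days.

360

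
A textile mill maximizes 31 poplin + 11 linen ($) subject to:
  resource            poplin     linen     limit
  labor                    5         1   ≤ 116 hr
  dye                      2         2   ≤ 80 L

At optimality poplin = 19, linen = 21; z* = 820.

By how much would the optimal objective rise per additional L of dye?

At the optimum: labor uses 116 of 116 (binding); dye uses 80 of 80 (binding).
The binding rows give the dual system: 5·y_labor + 2·y_dye = 31 and 1·y_labor + 2·y_dye = 11.
This yields shadow prices y_labor = 5, y_dye = 3.
Shadow price of dye = 3.

3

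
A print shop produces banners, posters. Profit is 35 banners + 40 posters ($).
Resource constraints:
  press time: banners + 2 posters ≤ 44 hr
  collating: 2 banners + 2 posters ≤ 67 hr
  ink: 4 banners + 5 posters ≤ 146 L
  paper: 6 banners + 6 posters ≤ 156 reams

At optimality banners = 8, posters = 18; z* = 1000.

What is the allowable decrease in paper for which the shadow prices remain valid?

24

Binding constraints: press time, paper. The basis is B = [[1,2],[6,6]] with det -6.
Per unit decrease in paper, x* moves by d = (-0.3333, 0.1667).
The basis stays optimal until banners reaches 0; allowable decrease = 24 reams.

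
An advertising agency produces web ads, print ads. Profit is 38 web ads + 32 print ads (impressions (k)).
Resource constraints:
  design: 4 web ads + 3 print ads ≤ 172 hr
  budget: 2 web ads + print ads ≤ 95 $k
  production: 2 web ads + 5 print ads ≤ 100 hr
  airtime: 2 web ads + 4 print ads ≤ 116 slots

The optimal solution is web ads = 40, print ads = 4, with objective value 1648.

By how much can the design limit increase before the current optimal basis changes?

19.25

Binding constraints: design, production. The basis is B = [[4,3],[2,5]] with det 14.
Per unit increase in design, x* moves by d = (0.3571, -0.1429).
The basis stays optimal until budget becomes binding; allowable increase = 19.25 hr.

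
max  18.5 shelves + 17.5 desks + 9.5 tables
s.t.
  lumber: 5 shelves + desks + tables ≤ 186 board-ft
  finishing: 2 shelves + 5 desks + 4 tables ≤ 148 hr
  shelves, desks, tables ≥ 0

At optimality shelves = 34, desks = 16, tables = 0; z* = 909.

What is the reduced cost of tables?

-5

Check each constraint at x*: lumber 186/186 (tight); finishing 148/148 (tight).
Dual feasibility on the basic columns requires 5·y_lumber + 2·y_finishing = 18.5, 1·y_lumber + 5·y_finishing = 17.5.
This yields shadow prices y_lumber = 2.5, y_finishing = 3.
Reduced cost of tables: c₃ − yᵀa₃ = 9.5 − (2.5·1 + 3·4) = 9.5 − 14.5 = -5.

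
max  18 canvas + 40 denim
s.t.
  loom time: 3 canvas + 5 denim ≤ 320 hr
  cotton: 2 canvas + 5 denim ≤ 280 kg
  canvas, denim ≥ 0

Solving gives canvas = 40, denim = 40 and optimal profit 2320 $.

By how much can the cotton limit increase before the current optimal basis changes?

Binding constraints: loom time, cotton. The basis is B = [[3,5],[2,5]] with det 5.
Per unit increase in cotton, x* moves by d = (-1, 0.6).
The basis stays optimal until canvas reaches 0; allowable increase = 40 kg.

40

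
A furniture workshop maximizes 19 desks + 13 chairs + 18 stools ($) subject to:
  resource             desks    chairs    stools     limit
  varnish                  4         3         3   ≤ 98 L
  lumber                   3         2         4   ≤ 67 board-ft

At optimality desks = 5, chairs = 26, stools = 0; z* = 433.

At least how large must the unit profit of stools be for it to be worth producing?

At the optimum: varnish uses 98 of 98 (binding); lumber uses 67 of 67 (binding).
The binding rows give the dual system: 4·y_varnish + 3·y_lumber = 19 and 3·y_varnish + 2·y_lumber = 13.
This yields shadow prices y_varnish = 1, y_lumber = 5.
stools enters the basis when its profit ≥ yᵀa₃ = 1·3 + 5·4 = 23.

23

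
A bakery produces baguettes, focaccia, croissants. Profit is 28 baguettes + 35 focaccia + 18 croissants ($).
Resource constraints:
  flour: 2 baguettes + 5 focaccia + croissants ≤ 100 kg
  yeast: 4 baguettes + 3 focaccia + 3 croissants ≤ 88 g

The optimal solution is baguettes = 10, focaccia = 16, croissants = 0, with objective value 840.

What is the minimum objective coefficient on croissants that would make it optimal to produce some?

At the optimum: flour uses 100 of 100 (binding); yeast uses 88 of 88 (binding).
From A_Bᵀ y = c: 2·y_flour + 4·y_yeast = 28; 5·y_flour + 3·y_yeast = 35.
→ y_flour = 4 and y_yeast = 5.
croissants enters the basis when its profit ≥ yᵀa₃ = 4·1 + 5·3 = 19.

19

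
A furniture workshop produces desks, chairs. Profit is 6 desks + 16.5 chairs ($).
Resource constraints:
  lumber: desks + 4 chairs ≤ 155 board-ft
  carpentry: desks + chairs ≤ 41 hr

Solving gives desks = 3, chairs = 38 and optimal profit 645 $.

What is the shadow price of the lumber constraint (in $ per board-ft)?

At the optimum: lumber uses 155 of 155 (binding); carpentry uses 41 of 41 (binding).
Dual feasibility on the basic columns requires 1·y_lumber + 1·y_carpentry = 6, 4·y_lumber + 1·y_carpentry = 16.5.
This yields shadow prices y_lumber = 3.5, y_carpentry = 2.5.
Shadow price of lumber = 3.5.

3.5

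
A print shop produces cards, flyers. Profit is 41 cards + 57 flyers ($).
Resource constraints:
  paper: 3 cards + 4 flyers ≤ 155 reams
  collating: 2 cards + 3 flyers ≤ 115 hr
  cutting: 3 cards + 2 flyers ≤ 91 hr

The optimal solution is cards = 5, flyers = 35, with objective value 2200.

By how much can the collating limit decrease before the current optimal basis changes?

1

Binding constraints: paper, collating. The basis is B = [[3,4],[2,3]] with det 1.
Per unit decrease in collating, x* moves by d = (4, -3).
The basis stays optimal until cutting becomes binding; allowable decrease = 1 hr.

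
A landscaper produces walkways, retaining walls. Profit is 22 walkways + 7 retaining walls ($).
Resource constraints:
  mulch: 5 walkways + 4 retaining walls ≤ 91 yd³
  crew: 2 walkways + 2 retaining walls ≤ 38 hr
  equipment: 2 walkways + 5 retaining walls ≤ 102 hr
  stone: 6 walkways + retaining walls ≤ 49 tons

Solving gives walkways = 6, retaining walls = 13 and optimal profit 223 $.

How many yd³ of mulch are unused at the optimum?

9

mulch used = 5·6 + 4·13 = 82; slack = 91 − 82 = 9.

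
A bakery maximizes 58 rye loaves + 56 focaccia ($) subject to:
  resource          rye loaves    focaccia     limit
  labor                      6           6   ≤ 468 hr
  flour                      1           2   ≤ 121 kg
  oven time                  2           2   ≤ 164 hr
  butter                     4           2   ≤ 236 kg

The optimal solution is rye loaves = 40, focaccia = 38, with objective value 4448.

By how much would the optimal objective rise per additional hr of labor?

At the optimum: labor uses 468 of 468 (binding); flour uses 116 of 121 (slack = 5); oven time uses 156 of 164 (slack = 8); butter uses 236 of 236 (binding).
Since flour, oven time are not tight, their duals are 0.
The binding rows give the dual system: 6·y_labor + 4·y_butter = 58 and 6·y_labor + 2·y_butter = 56.
→ y_labor = 9 and y_butter = 1.
Shadow price of labor = 9.

9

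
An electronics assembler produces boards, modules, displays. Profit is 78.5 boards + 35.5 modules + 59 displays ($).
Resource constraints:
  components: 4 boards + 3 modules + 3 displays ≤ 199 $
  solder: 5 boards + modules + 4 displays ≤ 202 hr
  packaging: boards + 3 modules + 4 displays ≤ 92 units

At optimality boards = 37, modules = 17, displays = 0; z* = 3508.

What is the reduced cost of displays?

-2

At the optimum: components uses 199 of 199 (binding); solder uses 202 of 202 (binding); packaging uses 88 of 92 (slack = 4).
Slack constraints have shadow price 0 (complementary slackness).
From A_Bᵀ y = c: 4·y_components + 5·y_solder = 78.5; 3·y_components + 1·y_solder = 35.5.
→ y_components = 9 and y_solder = 8.5.
Reduced cost of displays: c₃ − yᵀa₃ = 59 − (9·3 + 8.5·4) = 59 − 61 = -2.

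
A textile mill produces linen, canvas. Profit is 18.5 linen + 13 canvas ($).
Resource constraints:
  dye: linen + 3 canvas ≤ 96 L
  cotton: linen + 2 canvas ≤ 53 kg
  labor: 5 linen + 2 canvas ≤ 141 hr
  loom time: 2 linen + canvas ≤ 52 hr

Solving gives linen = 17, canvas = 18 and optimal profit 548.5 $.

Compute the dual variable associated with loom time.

Binding: cotton and loom time. Non-binding: dye (25 unused), labor (20 unused).
Since dye, labor are not tight, their duals are 0.
Dual feasibility on the basic columns requires 1·y_cotton + 2·y_loom time = 18.5, 2·y_cotton + 1·y_loom time = 13.
This yields shadow prices y_cotton = 2.5, y_loom time = 8.
Shadow price of loom time = 8.

8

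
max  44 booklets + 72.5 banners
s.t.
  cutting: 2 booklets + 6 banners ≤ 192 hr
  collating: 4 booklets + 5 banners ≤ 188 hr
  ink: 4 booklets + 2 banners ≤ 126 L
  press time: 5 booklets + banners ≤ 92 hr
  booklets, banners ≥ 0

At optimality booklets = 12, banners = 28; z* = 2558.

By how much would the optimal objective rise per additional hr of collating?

8.5

Binding: cutting and collating. Non-binding: ink (22 unused), press time (4 unused).
Since ink, press time are not tight, their duals are 0.
From A_Bᵀ y = c: 2·y_cutting + 4·y_collating = 44; 6·y_cutting + 5·y_collating = 72.5.
This yields shadow prices y_cutting = 5, y_collating = 8.5.
Shadow price of collating = 8.5.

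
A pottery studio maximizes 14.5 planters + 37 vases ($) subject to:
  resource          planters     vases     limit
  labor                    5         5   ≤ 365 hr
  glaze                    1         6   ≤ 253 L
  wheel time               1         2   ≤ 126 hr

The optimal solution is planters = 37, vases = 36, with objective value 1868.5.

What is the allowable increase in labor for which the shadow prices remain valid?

106.25

Binding constraints: labor, glaze. The basis is B = [[5,5],[1,6]] with det 25.
Per unit increase in labor, x* moves by d = (0.24, -0.04).
The basis stays optimal until wheel time becomes binding; allowable increase = 106.25 hr.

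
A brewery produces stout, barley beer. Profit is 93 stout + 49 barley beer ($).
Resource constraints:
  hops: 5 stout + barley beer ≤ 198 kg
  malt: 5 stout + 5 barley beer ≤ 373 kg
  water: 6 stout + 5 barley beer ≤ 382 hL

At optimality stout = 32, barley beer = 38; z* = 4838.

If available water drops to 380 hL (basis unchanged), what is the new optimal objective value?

At the optimum: hops uses 198 of 198 (binding); malt uses 350 of 373 (slack = 23); water uses 382 of 382 (binding).
Slack constraints have shadow price 0 (complementary slackness).
From A_Bᵀ y = c: 5·y_hops + 6·y_water = 93; 1·y_hops + 5·y_water = 49.
→ y_hops = 9 and y_water = 8.
Δz = y_water·Δb = 8 × (-2) = -16, so new z* = 4838 − 16 = 4822.

4822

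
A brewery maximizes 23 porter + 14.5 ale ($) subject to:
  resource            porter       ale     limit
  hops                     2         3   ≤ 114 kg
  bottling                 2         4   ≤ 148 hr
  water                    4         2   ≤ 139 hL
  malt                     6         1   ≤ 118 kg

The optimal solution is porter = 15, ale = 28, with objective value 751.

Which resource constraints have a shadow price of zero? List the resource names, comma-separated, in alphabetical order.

bottling, water

hops: 114/114 (binding)
bottling: 142/148 (slack 6)
water: 116/139 (slack 23)
malt: 118/118 (binding)
By complementary slackness, a constraint with positive slack has shadow price 0 → bottling, water.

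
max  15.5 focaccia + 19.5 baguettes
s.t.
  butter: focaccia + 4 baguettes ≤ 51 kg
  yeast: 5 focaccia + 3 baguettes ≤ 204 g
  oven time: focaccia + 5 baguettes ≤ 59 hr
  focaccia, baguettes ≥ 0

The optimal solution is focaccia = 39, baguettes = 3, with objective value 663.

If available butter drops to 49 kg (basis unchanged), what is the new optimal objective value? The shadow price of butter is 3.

657

Δb = -2, so new z* = 663 + (3)·(-2) = 663 − 6 = 657.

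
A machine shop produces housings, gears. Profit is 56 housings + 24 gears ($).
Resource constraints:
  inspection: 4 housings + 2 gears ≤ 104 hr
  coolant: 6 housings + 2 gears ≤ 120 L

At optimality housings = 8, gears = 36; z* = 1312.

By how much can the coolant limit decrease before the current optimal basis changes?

16

Binding constraints: inspection, coolant. The basis is B = [[4,2],[6,2]] with det -4.
Per unit decrease in coolant, x* moves by d = (-0.5, 1).
The basis stays optimal until housings reaches 0; allowable decrease = 16 L.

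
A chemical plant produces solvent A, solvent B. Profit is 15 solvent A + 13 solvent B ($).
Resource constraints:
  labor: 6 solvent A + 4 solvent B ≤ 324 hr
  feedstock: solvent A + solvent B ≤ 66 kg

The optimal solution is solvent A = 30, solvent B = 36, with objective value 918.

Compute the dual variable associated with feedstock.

At the optimum: labor uses 324 of 324 (binding); feedstock uses 66 of 66 (binding).
The binding rows give the dual system: 6·y_labor + 1·y_feedstock = 15 and 4·y_labor + 1·y_feedstock = 13.
Solving: y_labor = 1, y_feedstock = 9.
Shadow price of feedstock = 9.

9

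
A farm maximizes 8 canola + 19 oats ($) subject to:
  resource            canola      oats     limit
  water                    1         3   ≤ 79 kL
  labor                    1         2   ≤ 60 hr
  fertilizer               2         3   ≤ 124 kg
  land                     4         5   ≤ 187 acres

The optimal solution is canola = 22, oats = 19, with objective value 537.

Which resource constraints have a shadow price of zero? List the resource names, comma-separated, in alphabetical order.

fertilizer, land

water: 79/79 (binding)
labor: 60/60 (binding)
fertilizer: 101/124 (slack 23)
land: 183/187 (slack 4)
By complementary slackness, a constraint with positive slack has shadow price 0 → fertilizer, land.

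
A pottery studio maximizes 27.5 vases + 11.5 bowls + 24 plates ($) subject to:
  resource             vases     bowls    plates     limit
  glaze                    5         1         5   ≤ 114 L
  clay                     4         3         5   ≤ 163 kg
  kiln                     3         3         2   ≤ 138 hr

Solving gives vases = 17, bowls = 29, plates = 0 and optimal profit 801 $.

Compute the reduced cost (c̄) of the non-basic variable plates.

Check each constraint at x*: glaze 114/114 (tight); clay 155/163 (slack 8); kiln 138/138 (tight).
Slack constraints have shadow price 0 (complementary slackness).
The binding rows give the dual system: 5·y_glaze + 3·y_kiln = 27.5 and 1·y_glaze + 3·y_kiln = 11.5.
Solving: y_glaze = 4, y_kiln = 2.5.
Reduced cost of plates: c₃ − yᵀa₃ = 24 − (4·5 + 2.5·2) = 24 − 25 = -1.

-1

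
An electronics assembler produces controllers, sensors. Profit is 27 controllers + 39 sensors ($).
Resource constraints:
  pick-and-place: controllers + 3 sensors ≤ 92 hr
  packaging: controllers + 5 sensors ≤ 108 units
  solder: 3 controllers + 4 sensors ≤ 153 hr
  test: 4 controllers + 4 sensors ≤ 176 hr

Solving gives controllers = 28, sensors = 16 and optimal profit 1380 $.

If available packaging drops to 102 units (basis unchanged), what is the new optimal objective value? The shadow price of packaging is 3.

Δb = -6, so new z* = 1380 + (3)·(-6) = 1380 − 18 = 1362.

1362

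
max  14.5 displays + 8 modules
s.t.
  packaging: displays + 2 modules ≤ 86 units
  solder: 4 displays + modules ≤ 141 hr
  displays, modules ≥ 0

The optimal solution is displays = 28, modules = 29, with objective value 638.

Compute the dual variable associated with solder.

3

Check each constraint at x*: packaging 86/86 (tight); solder 141/141 (tight).
Dual feasibility on the basic columns requires 1·y_packaging + 4·y_solder = 14.5, 2·y_packaging + 1·y_solder = 8.
Solving: y_packaging = 2.5, y_solder = 3.
Shadow price of solder = 3.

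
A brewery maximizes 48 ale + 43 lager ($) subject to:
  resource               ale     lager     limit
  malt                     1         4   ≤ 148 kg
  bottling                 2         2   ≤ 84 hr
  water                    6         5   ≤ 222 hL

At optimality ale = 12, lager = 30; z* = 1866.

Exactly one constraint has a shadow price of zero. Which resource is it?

malt

malt: 132/148 (slack 16)
bottling: 84/84 (binding)
water: 222/222 (binding)
By complementary slackness, a constraint with positive slack has shadow price 0 → malt.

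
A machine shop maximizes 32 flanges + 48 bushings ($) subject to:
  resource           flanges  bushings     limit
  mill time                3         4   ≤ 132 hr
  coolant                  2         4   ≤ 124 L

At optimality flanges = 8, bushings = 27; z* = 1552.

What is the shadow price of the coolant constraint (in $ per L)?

4

At the optimum: mill time uses 132 of 132 (binding); coolant uses 124 of 124 (binding).
The binding rows give the dual system: 3·y_mill time + 2·y_coolant = 32 and 4·y_mill time + 4·y_coolant = 48.
Solving: y_mill time = 8, y_coolant = 4.
Shadow price of coolant = 4.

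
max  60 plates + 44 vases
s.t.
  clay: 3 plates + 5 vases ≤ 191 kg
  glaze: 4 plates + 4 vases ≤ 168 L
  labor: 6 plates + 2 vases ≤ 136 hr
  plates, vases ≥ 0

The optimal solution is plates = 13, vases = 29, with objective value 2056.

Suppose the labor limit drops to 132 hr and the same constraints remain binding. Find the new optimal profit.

2040

At the optimum: clay uses 184 of 191 (slack = 7); glaze uses 168 of 168 (binding); labor uses 136 of 136 (binding).
Since clay is not tight, its dual is 0.
Dual feasibility on the basic columns requires 4·y_glaze + 6·y_labor = 60, 4·y_glaze + 2·y_labor = 44.
Solving: y_glaze = 9, y_labor = 4.
Δz = y_labor·Δb = 4 × (-4) = -16, so new z* = 2056 − 16 = 2040.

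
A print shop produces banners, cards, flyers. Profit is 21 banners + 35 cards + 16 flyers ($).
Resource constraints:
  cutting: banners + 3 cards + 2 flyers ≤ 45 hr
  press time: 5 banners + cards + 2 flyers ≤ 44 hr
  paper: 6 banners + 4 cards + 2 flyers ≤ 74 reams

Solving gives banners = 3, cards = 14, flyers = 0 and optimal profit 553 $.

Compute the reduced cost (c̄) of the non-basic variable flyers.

Binding: cutting and paper. Non-binding: press time (15 unused).
Since press time is not tight, its dual is 0.
The binding rows give the dual system: 1·y_cutting + 6·y_paper = 21 and 3·y_cutting + 4·y_paper = 35.
→ y_cutting = 9 and y_paper = 2.
Reduced cost of flyers: c₃ − yᵀa₃ = 16 − (9·2 + 2·2) = 16 − 22 = -6.

-6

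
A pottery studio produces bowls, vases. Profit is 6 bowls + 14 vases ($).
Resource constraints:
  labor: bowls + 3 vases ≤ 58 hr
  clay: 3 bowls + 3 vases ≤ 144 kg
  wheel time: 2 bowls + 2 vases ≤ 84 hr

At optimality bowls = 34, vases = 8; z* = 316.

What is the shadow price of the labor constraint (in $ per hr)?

4

At the optimum: labor uses 58 of 58 (binding); clay uses 126 of 144 (slack = 18); wheel time uses 84 of 84 (binding).
By complementary slackness, y = 0 for the non-binding constraint.
The binding rows give the dual system: 1·y_labor + 2·y_wheel time = 6 and 3·y_labor + 2·y_wheel time = 14.
Solving: y_labor = 4, y_wheel time = 1.
Shadow price of labor = 4.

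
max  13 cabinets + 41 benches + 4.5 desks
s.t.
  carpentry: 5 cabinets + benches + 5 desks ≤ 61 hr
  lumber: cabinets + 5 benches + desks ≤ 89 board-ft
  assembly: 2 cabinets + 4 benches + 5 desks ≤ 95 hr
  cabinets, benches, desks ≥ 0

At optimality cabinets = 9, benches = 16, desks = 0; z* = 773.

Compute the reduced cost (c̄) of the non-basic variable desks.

Check each constraint at x*: carpentry 61/61 (tight); lumber 89/89 (tight); assembly 82/95 (slack 13).
Since assembly is not tight, its dual is 0.
From A_Bᵀ y = c: 5·y_carpentry + 1·y_lumber = 13; 1·y_carpentry + 5·y_lumber = 41.
→ y_carpentry = 1 and y_lumber = 8.
Reduced cost of desks: c₃ − yᵀa₃ = 4.5 − (1·5 + 8·1) = 4.5 − 13 = -8.5.

-8.5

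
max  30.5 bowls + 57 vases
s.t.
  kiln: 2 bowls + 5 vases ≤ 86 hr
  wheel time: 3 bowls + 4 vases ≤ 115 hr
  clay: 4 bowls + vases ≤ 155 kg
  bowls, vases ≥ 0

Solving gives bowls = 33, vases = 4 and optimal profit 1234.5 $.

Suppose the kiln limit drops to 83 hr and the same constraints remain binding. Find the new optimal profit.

At the optimum: kiln uses 86 of 86 (binding); wheel time uses 115 of 115 (binding); clay uses 136 of 155 (slack = 19).
By complementary slackness, y = 0 for the non-binding constraint.
From A_Bᵀ y = c: 2·y_kiln + 3·y_wheel time = 30.5; 5·y_kiln + 4·y_wheel time = 57.
This yields shadow prices y_kiln = 7, y_wheel time = 5.5.
Δz = y_kiln·Δb = 7 × (-3) = -21, so new z* = 1234.5 − 21 = 1213.5.

1213.5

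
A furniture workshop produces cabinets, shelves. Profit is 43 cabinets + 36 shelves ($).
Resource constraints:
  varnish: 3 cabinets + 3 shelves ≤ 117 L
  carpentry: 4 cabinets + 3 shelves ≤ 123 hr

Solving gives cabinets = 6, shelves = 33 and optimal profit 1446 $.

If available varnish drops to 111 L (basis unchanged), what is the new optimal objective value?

1416

Check each constraint at x*: varnish 117/117 (tight); carpentry 123/123 (tight).
From A_Bᵀ y = c: 3·y_varnish + 4·y_carpentry = 43; 3·y_varnish + 3·y_carpentry = 36.
This yields shadow prices y_varnish = 5, y_carpentry = 7.
Δz = y_varnish·Δb = 5 × (-6) = -30, so new z* = 1446 − 30 = 1416.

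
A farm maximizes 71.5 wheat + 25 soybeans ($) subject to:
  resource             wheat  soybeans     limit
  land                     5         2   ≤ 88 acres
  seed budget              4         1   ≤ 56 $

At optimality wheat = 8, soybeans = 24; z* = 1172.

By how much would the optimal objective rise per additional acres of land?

9.5

Both land and seed budget are binding at x*.
From A_Bᵀ y = c: 5·y_land + 4·y_seed budget = 71.5; 2·y_land + 1·y_seed budget = 25.
Solving: y_land = 9.5, y_seed budget = 6.
Shadow price of land = 9.5.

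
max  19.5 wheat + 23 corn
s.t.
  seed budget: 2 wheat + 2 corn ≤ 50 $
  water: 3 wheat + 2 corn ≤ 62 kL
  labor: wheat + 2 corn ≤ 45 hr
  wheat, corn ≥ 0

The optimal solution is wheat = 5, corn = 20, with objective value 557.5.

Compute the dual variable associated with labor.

3.5

At the optimum: seed budget uses 50 of 50 (binding); water uses 55 of 62 (slack = 7); labor uses 45 of 45 (binding).
Slack constraints have shadow price 0 (complementary slackness).
The binding rows give the dual system: 2·y_seed budget + 1·y_labor = 19.5 and 2·y_seed budget + 2·y_labor = 23.
This yields shadow prices y_seed budget = 8, y_labor = 3.5.
Shadow price of labor = 3.5.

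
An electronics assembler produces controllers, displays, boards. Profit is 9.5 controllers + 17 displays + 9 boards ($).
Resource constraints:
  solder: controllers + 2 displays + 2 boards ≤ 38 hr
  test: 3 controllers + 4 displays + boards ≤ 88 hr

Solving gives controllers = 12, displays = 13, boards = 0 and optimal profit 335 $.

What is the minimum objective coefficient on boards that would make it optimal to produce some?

At the optimum: solder uses 38 of 38 (binding); test uses 88 of 88 (binding).
From A_Bᵀ y = c: 1·y_solder + 3·y_test = 9.5; 2·y_solder + 4·y_test = 17.
This yields shadow prices y_solder = 6.5, y_test = 1.
boards enters the basis when its profit ≥ yᵀa₃ = 6.5·2 + 1·1 = 14.

14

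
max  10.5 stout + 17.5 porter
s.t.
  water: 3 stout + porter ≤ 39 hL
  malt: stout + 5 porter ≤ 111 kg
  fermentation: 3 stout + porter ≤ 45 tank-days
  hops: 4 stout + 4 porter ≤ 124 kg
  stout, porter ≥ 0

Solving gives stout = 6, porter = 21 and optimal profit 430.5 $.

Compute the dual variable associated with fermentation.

Binding: water and malt. Non-binding: fermentation (6 unused), hops (16 unused).
Since fermentation, hops are not tight, their duals are 0.
The binding rows give the dual system: 3·y_water + 1·y_malt = 10.5 and 1·y_water + 5·y_malt = 17.5.
This yields shadow prices y_water = 2.5, y_malt = 3.
Shadow price of fermentation = 0.

0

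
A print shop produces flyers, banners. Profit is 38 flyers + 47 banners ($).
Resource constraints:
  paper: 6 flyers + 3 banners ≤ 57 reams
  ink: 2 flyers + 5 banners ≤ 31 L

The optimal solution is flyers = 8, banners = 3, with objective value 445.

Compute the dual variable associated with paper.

Both paper and ink are binding at x*.
The binding rows give the dual system: 6·y_paper + 2·y_ink = 38 and 3·y_paper + 5·y_ink = 47.
→ y_paper = 4 and y_ink = 7.
Shadow price of paper = 4.

4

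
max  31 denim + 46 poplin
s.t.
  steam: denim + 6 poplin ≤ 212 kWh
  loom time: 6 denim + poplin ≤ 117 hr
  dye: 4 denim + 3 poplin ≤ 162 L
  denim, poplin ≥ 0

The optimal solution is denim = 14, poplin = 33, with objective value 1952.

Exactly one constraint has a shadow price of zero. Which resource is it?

steam: 212/212 (binding)
loom time: 117/117 (binding)
dye: 155/162 (slack 7)
By complementary slackness, a constraint with positive slack has shadow price 0 → dye.

dye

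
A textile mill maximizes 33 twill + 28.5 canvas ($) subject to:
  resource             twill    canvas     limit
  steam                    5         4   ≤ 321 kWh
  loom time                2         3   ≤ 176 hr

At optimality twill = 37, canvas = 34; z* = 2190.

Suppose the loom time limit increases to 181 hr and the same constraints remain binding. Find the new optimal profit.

2197.5

Check each constraint at x*: steam 321/321 (tight); loom time 176/176 (tight).
From A_Bᵀ y = c: 5·y_steam + 2·y_loom time = 33; 4·y_steam + 3·y_loom time = 28.5.
→ y_steam = 6 and y_loom time = 1.5.
Δz = y_loom time·Δb = 1.5 × (5) = 7.5, so new z* = 2190 + 7.5 = 2197.5.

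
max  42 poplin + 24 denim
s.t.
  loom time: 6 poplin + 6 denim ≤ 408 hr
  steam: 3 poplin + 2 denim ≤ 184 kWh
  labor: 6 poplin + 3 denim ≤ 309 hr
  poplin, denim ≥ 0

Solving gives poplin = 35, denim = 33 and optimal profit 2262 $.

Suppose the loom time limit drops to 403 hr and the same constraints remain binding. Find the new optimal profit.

2257

At the optimum: loom time uses 408 of 408 (binding); steam uses 171 of 184 (slack = 13); labor uses 309 of 309 (binding).
By complementary slackness, y = 0 for the non-binding constraint.
Dual feasibility on the basic columns requires 6·y_loom time + 6·y_labor = 42, 6·y_loom time + 3·y_labor = 24.
Solving: y_loom time = 1, y_labor = 6.
Δz = y_loom time·Δb = 1 × (-5) = -5, so new z* = 2262 − 5 = 2257.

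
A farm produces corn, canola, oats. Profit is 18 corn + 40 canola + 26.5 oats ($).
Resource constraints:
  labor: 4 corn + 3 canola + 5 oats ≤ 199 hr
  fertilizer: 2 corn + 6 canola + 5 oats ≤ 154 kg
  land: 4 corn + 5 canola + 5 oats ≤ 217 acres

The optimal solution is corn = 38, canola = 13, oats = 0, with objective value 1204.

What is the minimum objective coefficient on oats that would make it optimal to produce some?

Binding: fertilizer and land. Non-binding: labor (8 unused).
Slack constraints have shadow price 0 (complementary slackness).
Dual feasibility on the basic columns requires 2·y_fertilizer + 4·y_land = 18, 6·y_fertilizer + 5·y_land = 40.
Solving: y_fertilizer = 5, y_land = 2.
oats enters the basis when its profit ≥ yᵀa₃ = 5·5 + 2·5 = 35.

35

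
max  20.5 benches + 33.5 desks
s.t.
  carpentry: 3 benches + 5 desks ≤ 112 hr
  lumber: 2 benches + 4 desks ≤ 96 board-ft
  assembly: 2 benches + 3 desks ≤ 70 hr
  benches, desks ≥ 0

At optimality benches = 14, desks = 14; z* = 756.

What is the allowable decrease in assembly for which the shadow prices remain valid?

Binding constraints: carpentry, assembly. The basis is B = [[3,5],[2,3]] with det -1.
Per unit decrease in assembly, x* moves by d = (-5, 3).
The basis stays optimal until benches reaches 0; allowable decrease = 2.8 hr.

2.8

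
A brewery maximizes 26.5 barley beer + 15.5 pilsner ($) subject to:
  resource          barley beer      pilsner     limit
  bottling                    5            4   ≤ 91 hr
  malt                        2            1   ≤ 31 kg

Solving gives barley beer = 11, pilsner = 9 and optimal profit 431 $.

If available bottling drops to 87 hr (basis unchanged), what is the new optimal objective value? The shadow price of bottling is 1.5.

425

Δb = -4, so new z* = 431 + (1.5)·(-4) = 431 − 6 = 425.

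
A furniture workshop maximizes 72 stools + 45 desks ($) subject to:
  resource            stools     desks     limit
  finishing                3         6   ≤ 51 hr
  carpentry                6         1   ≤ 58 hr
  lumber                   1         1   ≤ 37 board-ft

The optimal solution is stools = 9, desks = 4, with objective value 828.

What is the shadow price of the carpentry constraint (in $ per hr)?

9

At the optimum: finishing uses 51 of 51 (binding); carpentry uses 58 of 58 (binding); lumber uses 13 of 37 (slack = 24).
Since lumber is not tight, its dual is 0.
From A_Bᵀ y = c: 3·y_finishing + 6·y_carpentry = 72; 6·y_finishing + 1·y_carpentry = 45.
This yields shadow prices y_finishing = 6, y_carpentry = 9.
Shadow price of carpentry = 9.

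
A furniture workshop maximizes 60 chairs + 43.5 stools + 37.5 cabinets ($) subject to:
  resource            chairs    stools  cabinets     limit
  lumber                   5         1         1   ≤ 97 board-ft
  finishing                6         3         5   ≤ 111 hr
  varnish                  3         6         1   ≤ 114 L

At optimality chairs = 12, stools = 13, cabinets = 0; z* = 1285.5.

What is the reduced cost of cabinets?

-8

Check each constraint at x*: lumber 73/97 (slack 24); finishing 111/111 (tight); varnish 114/114 (tight).
Slack constraints have shadow price 0 (complementary slackness).
The binding rows give the dual system: 6·y_finishing + 3·y_varnish = 60 and 3·y_finishing + 6·y_varnish = 43.5.
Solving: y_finishing = 8.5, y_varnish = 3.
Reduced cost of cabinets: c₃ − yᵀa₃ = 37.5 − (8.5·5 + 3·1) = 37.5 − 45.5 = -8.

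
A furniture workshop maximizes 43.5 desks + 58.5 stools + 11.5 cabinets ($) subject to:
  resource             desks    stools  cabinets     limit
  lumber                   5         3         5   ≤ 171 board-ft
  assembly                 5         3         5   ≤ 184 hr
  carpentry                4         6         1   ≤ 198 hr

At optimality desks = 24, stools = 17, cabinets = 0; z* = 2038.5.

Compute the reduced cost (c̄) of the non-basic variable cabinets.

-5

Binding: lumber and carpentry. Non-binding: assembly (13 unused).
Since assembly is not tight, its dual is 0.
Dual feasibility on the basic columns requires 5·y_lumber + 4·y_carpentry = 43.5, 3·y_lumber + 6·y_carpentry = 58.5.
→ y_lumber = 1.5 and y_carpentry = 9.
Reduced cost of cabinets: c₃ − yᵀa₃ = 11.5 − (1.5·5 + 9·1) = 11.5 − 16.5 = -5.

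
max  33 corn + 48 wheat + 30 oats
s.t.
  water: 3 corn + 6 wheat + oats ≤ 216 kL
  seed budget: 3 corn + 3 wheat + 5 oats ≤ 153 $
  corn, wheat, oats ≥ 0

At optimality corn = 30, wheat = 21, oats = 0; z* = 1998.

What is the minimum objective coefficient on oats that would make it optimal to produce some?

Check each constraint at x*: water 216/216 (tight); seed budget 153/153 (tight).
The binding rows give the dual system: 3·y_water + 3·y_seed budget = 33 and 6·y_water + 3·y_seed budget = 48.
→ y_water = 5 and y_seed budget = 6.
oats enters the basis when its profit ≥ yᵀa₃ = 5·1 + 6·5 = 35.

35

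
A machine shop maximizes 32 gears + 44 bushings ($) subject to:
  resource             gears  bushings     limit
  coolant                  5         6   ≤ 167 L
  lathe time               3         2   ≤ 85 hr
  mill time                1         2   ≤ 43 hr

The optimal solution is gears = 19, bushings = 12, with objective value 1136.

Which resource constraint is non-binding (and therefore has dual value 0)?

coolant: 167/167 (binding)
lathe time: 81/85 (slack 4)
mill time: 43/43 (binding)
By complementary slackness, a constraint with positive slack has shadow price 0 → lathe time.

lathe time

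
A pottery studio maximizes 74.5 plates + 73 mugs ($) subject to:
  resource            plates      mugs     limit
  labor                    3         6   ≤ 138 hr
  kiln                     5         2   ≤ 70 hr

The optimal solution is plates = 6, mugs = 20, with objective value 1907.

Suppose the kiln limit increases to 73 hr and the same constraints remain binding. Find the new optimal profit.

At the optimum: labor uses 138 of 138 (binding); kiln uses 70 of 70 (binding).
The binding rows give the dual system: 3·y_labor + 5·y_kiln = 74.5 and 6·y_labor + 2·y_kiln = 73.
→ y_labor = 9 and y_kiln = 9.5.
Δz = y_kiln·Δb = 9.5 × (3) = 28.5, so new z* = 1907 + 28.5 = 1935.5.

1935.5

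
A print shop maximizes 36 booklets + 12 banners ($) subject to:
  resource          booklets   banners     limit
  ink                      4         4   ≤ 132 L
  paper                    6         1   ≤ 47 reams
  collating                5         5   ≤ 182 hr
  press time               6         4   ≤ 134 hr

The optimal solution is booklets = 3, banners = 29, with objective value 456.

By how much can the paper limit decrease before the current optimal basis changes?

9

Binding constraints: paper, press time. The basis is B = [[6,1],[6,4]] with det 18.
Per unit decrease in paper, x* moves by d = (-0.2222, 0.3333).
The basis stays optimal until ink becomes binding; allowable decrease = 9 reams.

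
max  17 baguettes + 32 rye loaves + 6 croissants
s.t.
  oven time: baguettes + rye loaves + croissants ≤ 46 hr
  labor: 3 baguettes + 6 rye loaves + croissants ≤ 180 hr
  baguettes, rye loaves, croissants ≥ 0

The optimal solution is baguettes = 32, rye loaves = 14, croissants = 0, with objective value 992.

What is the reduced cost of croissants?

Check each constraint at x*: oven time 46/46 (tight); labor 180/180 (tight).
The binding rows give the dual system: 1·y_oven time + 3·y_labor = 17 and 1·y_oven time + 6·y_labor = 32.
→ y_oven time = 2 and y_labor = 5.
Reduced cost of croissants: c₃ − yᵀa₃ = 6 − (2·1 + 5·1) = 6 − 7 = -1.

-1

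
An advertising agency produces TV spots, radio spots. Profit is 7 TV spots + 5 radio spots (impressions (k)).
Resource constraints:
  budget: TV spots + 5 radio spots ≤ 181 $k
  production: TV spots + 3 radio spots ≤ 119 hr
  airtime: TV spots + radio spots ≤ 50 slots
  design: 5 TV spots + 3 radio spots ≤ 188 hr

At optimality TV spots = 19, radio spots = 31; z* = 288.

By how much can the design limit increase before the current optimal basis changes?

Binding constraints: airtime, design. The basis is B = [[1,1],[5,3]] with det -2.
Per unit increase in design, x* moves by d = (0.5, -0.5).
The basis stays optimal until radio spots reaches 0; allowable increase = 62 hr.

62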